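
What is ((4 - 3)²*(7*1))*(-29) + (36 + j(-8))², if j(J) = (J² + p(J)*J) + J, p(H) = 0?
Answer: 8261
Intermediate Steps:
j(J) = J + J² (j(J) = (J² + 0*J) + J = (J² + 0) + J = J² + J = J + J²)
((4 - 3)²*(7*1))*(-29) + (36 + j(-8))² = ((4 - 3)²*(7*1))*(-29) + (36 - 8*(1 - 8))² = (1²*7)*(-29) + (36 - 8*(-7))² = (1*7)*(-29) + (36 + 56)² = 7*(-29) + 92² = -203 + 8464 = 8261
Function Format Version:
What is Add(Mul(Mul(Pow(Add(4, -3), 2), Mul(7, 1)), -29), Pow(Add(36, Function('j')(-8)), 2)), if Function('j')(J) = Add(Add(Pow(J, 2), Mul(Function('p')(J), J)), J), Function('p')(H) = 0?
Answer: 8261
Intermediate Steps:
Function('j')(J) = Add(J, Pow(J, 2)) (Function('j')(J) = Add(Add(Pow(J, 2), Mul(0, J)), J) = Add(Add(Pow(J, 2), 0), J) = Add(Pow(J, 2), J) = Add(J, Pow(J, 2)))
Add(Mul(Mul(Pow(Add(4, -3), 2), Mul(7, 1)), -29), Pow(Add(36, Function('j')(-8)), 2)) = Add(Mul(Mul(Pow(Add(4, -3), 2), Mul(7, 1)), -29), Pow(Add(36, Mul(-8, Add(1, -8))), 2)) = Add(Mul(Mul(Pow(1, 2), 7), -29), Pow(Add(36, Mul(-8, -7)), 2)) = Add(Mul(Mul(1, 7), -29), Pow(Add(36, 56), 2)) = Add(Mul(7, -29), Pow(92, 2)) = Add(-203, 8464) = 8261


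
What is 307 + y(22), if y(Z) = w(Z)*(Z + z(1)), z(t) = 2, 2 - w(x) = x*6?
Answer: -2813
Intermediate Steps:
w(x) = 2 - 6*x (w(x) = 2 - x*6 = 2 - 6*x)
y(Z) = (2 + Z)*(2 - 6*Z) (y(Z) = (2 - 6*Z)*(Z + 2) = (2 - 6*Z)*(2 + Z) = (2 + Z)*(2 - 6*Z))
307 + y(22) = 307 + (4 - 10*22 - 6*22**2) = 307 + (4 - 220 - 6*484) = 307 + (4 - 220 - 2904) = 307 - 3120 = -2813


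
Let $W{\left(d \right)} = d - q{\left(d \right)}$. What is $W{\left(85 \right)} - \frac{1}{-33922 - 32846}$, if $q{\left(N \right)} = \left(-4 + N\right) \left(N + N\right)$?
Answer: $- \frac{913720079}{66768} \approx -13685.0$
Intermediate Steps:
$q{\left(N \right)} = 2 N \left(-4 + N\right)$ ($q{\left(N \right)} = \left(-4 + N\right) 2 N = 2 N \left(-4 + N\right)$)
$W{\left(d \right)} = d - 2 d \left(-4 + d\right)$
$W{\left(85 \right)} - \frac{1}{-33922 - 32846} = 85 \left(9 - 170\right) - \frac{1}{-33922 - 32846} = 85 \left(9 - 170\right) - \frac{1}{-66768} = 85 \left(-161\right) - - \frac{1}{66768} = -13685 + \frac{1}{66768} = - \frac{913720079}{66768}$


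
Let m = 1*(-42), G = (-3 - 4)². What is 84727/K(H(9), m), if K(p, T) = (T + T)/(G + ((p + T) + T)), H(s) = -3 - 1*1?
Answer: 1101451/28 ≈ 39338.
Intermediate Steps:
G = 49 (G = (-7)² = 49)
H(s) = -4 (H(s) = -3 - 1 = -4)
m = -42
K(p, T) = 2*T/(49 + p + 2*T) (K(p, T) = (T + T)/(49 + ((p + T) + T)) = (2*T)/(49 + ((T + p) + T)) = (2*T)/(49 + (p + 2*T)) = (2*T)/(49 + p + 2*T) = 2*T/(49 + p + 2*T))
84727/K(H(9), m) = 84727/((2*(-42)/(49 - 4 + 2*(-42)))) = 84727/((2*(-42)/(49 - 4 - 84))) = 84727/((2*(-42)/(-39))) = 84727/((2*(-42)*(-1/39))) = 84727/(28/13) = 84727*(13/28) = 1101451/28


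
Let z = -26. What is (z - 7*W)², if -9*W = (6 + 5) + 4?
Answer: 1849/9 ≈ 205.44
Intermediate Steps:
W = -5/3 (W = -((6 + 5) + 4)/9 = -(11 + 4)/9 = -⅑*15 = -5/3 ≈ -1.6667)
(z - 7*W)² = (-26 - 7*(-5/3))² = (-26 + 35/3)² = (-43/3)² = 1849/9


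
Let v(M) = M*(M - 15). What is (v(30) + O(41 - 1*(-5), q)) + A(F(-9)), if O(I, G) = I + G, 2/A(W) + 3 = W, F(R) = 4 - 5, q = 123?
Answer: 1237/2 ≈ 618.50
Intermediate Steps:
F(R) = -1
v(M) = M*(-15 + M)
A(W) = 2/(-3 + W)
O(I, G) = G + I
(v(30) + O(41 - 1*(-5), q)) + A(F(-9)) = (30*(-15 + 30) + (123 + (41 - 1*(-5)))) + 2/(-3 - 1) = (30*15 + (123 + (41 + 5))) + 2/(-4) = (450 + (123 + 46)) + 2*(-¼) = (450 + 169) - ½ = 619 - ½ = 1237/2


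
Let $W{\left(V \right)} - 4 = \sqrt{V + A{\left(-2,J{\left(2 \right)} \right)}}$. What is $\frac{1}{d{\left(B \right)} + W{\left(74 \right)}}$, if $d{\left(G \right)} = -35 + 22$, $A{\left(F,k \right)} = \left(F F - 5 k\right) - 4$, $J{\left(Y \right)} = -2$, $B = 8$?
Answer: $3 + \frac{2 \sqrt{21}}{3} \approx 6.0551$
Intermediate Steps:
$A{\left(F,k \right)} = -4 + F^{2} - 5 k$ ($A{\left(F,k \right)} = \left(F^{2} - 5 k\right) - 4 = -4 + F^{2} - 5 k$)
$d{\left(G \right)} = -13$
$W{\left(V \right)} = 4 + \sqrt{10 + V}$ ($W{\left(V \right)} = 4 + \sqrt{V - \left(-6 - 4\right)} = 4 + \sqrt{V + \left(-4 + 4 + 10\right)} = 4 + \sqrt{V + 10} = 4 + \sqrt{10 + V}$)
$\frac{1}{d{\left(B \right)} + W{\left(74 \right)}} = \frac{1}{-13 + \left(4 + \sqrt{10 + 74}\right)} = \frac{1}{-13 + \left(4 + \sqrt{84}\right)} = \frac{1}{-13 + \left(4 + 2 \sqrt{21}\right)} = \frac{1}{-9 + 2 \sqrt{21}}$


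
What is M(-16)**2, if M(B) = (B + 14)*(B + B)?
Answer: 4096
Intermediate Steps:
M(B) = 2*B*(14 + B) (M(B) = (14 + B)*(2*B) = 2*B*(14 + B))
M(-16)**2 = (2*(-16)*(14 - 16))**2 = (2*(-16)*(-2))**2 = 64**2 = 4096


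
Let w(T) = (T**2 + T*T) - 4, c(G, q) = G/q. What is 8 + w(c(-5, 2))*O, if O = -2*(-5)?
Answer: 93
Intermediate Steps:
w(T) = -4 + 2*T**2 (w(T) = (T**2 + T**2) - 4 = 2*T**2 - 4 = -4 + 2*T**2)
O = 10
8 + w(c(-5, 2))*O = 8 + (-4 + 2*(-5/2)**2)*10 = 8 + (-4 + 2*(25/4))*10 = 8 + (-4 + 25/2)*10 = 8 + (17/2)*10 = 8 + 85 = 93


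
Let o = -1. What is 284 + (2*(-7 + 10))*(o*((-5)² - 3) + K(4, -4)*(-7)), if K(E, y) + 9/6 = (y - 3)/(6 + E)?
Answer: 1222/5 ≈ 244.40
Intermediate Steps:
K(E, y) = -3/2 + (-3 + y)/(6 + E) (K(E, y) = -3/2 + (y - 3)/(6 + E) = -3/2 + (-3 + y)/(6 + E))
284 + (2*(-7 + 10))*(o*((-5)² - 3) + K(4, -4)*(-7)) = 284 + (2*(-7 + 10))*(-((-5)² - 3) + ((-12 - 4 - 3/2*4)/(6 + 4))*(-7)) = 284 + (2*3)*(-(25 - 3) + ((-12 - 4 - 6)/10)*(-7)) = 284 + 6*(-1*22 + ((⅒)*(-22))*(-7)) = 284 + 6*(-22 - 11/5*(-7)) = 284 + 6*(-22 + 77/5) = 284 + 6*(-33/5) = 284 - 198/5 = 1222/5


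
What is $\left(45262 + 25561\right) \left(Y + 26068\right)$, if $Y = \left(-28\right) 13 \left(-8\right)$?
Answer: $2052450540$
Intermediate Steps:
$Y = 2912$ ($Y = \left(-364\right) \left(-8\right) = 2912$)
$\left(45262 + 25561\right) \left(Y + 26068\right) = \left(45262 + 25561\right) \left(2912 + 26068\right) = 70823 \cdot 28980 = 2052450540$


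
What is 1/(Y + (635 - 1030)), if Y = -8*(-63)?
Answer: 1/109 ≈ 0.0091743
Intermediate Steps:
Y = 504
1/(Y + (635 - 1030)) = 1/(504 + (635 - 1030)) = 1/(504 - 395) = 1/109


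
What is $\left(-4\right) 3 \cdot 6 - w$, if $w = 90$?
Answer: $-162$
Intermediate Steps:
$\left(-4\right) 3 \cdot 6 - w = \left(-4\right) 3 \cdot 6 - 90 = \left(-12\right) 6 - 90 = -72 - 90 = -162$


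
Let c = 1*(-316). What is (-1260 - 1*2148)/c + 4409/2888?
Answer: 2808887/228152 ≈ 12.311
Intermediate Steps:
c = -316
(-1260 - 1*2148)/c + 4409/2888 = (-1260 - 1*2148)/(-316) + 4409/2888 = (-1260 - 2148)*(-1/316) + 4409*(1/2888) = -3408*(-1/316) + 4409/2888 = 852/79 + 4409/2888 = 2808887/228152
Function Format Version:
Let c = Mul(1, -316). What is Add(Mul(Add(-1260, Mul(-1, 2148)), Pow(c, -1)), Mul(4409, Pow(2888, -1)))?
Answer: Rational(2808887, 228152) ≈ 12.311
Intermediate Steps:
c = -316
Add(Mul(Add(-1260, Mul(-1, 2148)), Pow(c, -1)), Mul(4409, Pow(2888, -1))) = Add(Mul(Add(-1260, Mul(-1, 2148)), Pow(-316, -1)), Mul(4409, Pow(2888, -1))) = Add(Mul(Add(-1260, -2148), Rational(-1, 316)), Mul(4409, Rational(1, 2888))) = Add(Mul(-3408, Rational(-1, 316)), Rational(4409, 2888)) = Add(Rational(852, 79), Rational(4409, 2888)) = Rational(2808887, 228152)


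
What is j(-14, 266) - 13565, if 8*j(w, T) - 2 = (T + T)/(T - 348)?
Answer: -556188/41 ≈ -13566.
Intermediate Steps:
j(w, T) = ¼ + T/(4*(-348 + T)) (j(w, T) = ¼ + ((T + T)/(T - 348))/8 = ¼ + ((2*T)/(-348 + T))/8 = ¼ + (2*T/(-348 + T))/8 = ¼ + T/(4*(-348 + T)))
j(-14, 266) - 13565 = (-174 + 266)/(2*(-348 + 266)) - 13565 = (½)*92/(-82) - 13565 = (½)*(-1/82)*92 - 13565 = -23/41 - 13565 = -556188/41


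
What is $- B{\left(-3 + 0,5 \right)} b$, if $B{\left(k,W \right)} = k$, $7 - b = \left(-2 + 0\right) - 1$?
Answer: $30$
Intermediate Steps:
$b = 10$ ($b = 7 - \left(\left(-2 + 0\right) - 1\right) = 7 - \left(-2 - 1\right) = 7 - -3 = 7 + 3 = 10$)
$- B{\left(-3 + 0,5 \right)} b = - (-3 + 0) 10 = \left(-1\right) \left(-3\right) 10 = 3 \cdot 10 = 30$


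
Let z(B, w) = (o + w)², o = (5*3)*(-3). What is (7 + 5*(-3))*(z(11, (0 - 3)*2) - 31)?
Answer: -20560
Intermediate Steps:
o = -45 (o = 15*(-3) = -45)
z(B, w) = (-45 + w)²
(7 + 5*(-3))*(z(11, (0 - 3)*2) - 31) = (7 + 5*(-3))*((-45 + (0 - 3)*2)² - 31) = (7 - 15)*((-45 - 3*2)² - 31) = -8*((-45 - 6)² - 31) = -8*((-51)² - 31) = -8*(2601 - 31) = -8*2570 = -20560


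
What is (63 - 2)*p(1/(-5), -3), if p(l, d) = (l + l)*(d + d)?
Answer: 732/5 ≈ 146.40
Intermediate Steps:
p(l, d) = 4*d*l (p(l, d) = (2*l)*(2*d) = 4*d*l)
(63 - 2)*p(1/(-5), -3) = (63 - 2)*(4*(-3)/(-5)) = 61*(4*(-3)*(-⅕)) = 61*(12/5) = 732/5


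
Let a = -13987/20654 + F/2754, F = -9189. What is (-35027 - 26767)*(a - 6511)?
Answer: 70678080673480/175559 ≈ 4.0259e+8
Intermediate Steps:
a = -6341939/1580031 (a = -13987/20654 - 9189/2754 = -13987*1/20654 - 9189*1/2754 = -13987/20654 - 1021/306 = -6341939/1580031 ≈ -4.0138)
(-35027 - 26767)*(a - 6511) = (-35027 - 26767)*(-6341939/1580031 - 6511) = -61794*(-10293923780/1580031) = 70678080673480/175559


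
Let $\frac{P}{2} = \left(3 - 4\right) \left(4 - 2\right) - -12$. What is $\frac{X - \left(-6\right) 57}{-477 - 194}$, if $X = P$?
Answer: $- \frac{362}{671} \approx -0.53949$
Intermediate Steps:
$P = 20$ ($P = 2 \left(\left(3 - 4\right) \left(4 - 2\right) - -12\right) = 2 \left(\left(-1\right) 2 + 12\right) = 2 \left(-2 + 12\right) = 2 \cdot 10 = 20$)
$X = 20$
$\frac{X - \left(-6\right) 57}{-477 - 194} = \frac{20 - \left(-6\right) 57}{-477 - 194} = \frac{20 - -342}{-477 - 194} = \frac{20 + 342}{-671} = 362 \left(- \frac{1}{671}\right) = - \frac{362}{671}$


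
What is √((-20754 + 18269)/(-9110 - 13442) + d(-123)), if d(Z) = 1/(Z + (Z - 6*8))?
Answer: √5987877366/236796 ≈ 0.32679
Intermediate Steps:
d(Z) = 1/(-48 + 2*Z) (d(Z) = 1/(Z + (Z - 48)) = 1/(Z + (-48 + Z)) = 1/(-48 + 2*Z))
√((-20754 + 18269)/(-9110 - 13442) + d(-123)) = √((-20754 + 18269)/(-9110 - 13442) + 1/(2*(-24 - 123))) = √(-2485/(-22552) + (½)/(-147)) = √(-2485*(-1/22552) + (½)*(-1/147)) = √(2485/22552 - 1/294) = √(354019/3315144) = √5987877366/236796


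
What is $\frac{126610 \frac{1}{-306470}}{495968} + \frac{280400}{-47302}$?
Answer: $- \frac{193730060649501}{32681234098336} \approx -5.9279$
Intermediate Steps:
$\frac{126610 \frac{1}{-306470}}{495968} + \frac{280400}{-47302} = 126610 \left(- \frac{1}{306470}\right) \frac{1}{495968} + 280400 \left(- \frac{1}{47302}\right) = \left(- \frac{12661}{30647}\right) \frac{1}{495968} - \frac{140200}{23651} = - \frac{1151}{1381811936} - \frac{140200}{23651} = - \frac{193730060649501}{32681234098336}$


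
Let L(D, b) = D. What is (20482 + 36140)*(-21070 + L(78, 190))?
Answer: -1188609024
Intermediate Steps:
(20482 + 36140)*(-21070 + L(78, 190)) = (20482 + 36140)*(-21070 + 78) = 56622*(-20992) = -1188609024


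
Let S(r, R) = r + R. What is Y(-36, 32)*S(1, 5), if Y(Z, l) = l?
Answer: 192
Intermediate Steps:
S(r, R) = R + r
Y(-36, 32)*S(1, 5) = 32*(5 + 1) = 32*6 = 192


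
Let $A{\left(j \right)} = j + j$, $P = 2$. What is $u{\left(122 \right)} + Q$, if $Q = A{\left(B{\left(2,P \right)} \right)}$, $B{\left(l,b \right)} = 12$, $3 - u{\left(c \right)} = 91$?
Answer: $-64$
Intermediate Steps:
$u{\left(c \right)} = -88$ ($u{\left(c \right)} = 3 - 91 = -88$)
$A{\left(j \right)} = 2 j$
$Q = 24$ ($Q = 2 \cdot 12 = 24$)
$u{\left(122 \right)} + Q = -88 + 24 = -64$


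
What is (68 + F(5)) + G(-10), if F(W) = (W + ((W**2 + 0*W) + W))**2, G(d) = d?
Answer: 1283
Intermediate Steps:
F(W) = (W**2 + 2*W)**2 (F(W) = (W + ((W**2 + 0) + W))**2 = (W + (W**2 + W))**2 = (W + (W + W**2))**2 = (W**2 + 2*W)**2)
(68 + F(5)) + G(-10) = (68 + 5**2*(2 + 5)**2) - 10 = (68 + 25*7**2) - 10 = (68 + 25*49) - 10 = (68 + 1225) - 10 = 1293 - 10 = 1283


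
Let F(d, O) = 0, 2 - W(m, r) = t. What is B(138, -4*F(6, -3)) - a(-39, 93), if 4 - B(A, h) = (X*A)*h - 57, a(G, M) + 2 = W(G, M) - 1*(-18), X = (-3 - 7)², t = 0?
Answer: 43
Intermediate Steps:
X = 100 (X = (-10)² = 100)
W(m, r) = 2 (W(m, r) = 2 - 1*0 = 2 + 0 = 2)
a(G, M) = 18 (a(G, M) = -2 + (2 - 1*(-18)) = -2 + (2 + 18) = -2 + 20 = 18)
B(A, h) = 61 - 100*A*h (B(A, h) = 4 - ((100*A)*h - 57) = 4 - (100*A*h - 57) = 4 - (-57 + 100*A*h) = 4 + (57 - 100*A*h) = 61 - 100*A*h)
B(138, -4*F(6, -3)) - a(-39, 93) = (61 - 100*138*(-4*0)) - 1*18 = (61 - 100*138*0) - 18 = (61 + 0) - 18 = 61 - 18 = 43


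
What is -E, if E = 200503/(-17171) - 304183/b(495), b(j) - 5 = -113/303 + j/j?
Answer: 143904465854/2661505 ≈ 54069.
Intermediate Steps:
b(j) = 1705/303 (b(j) = 5 + (-113/303 + j/j) = 5 + (-113*1/303 + 1) = 5 + (-113/303 + 1) = 5 + 190/303 = 1705/303)
E = -143904465854/2661505 (E = 200503/(-17171) - 304183/1705/303 = 200503*(-1/17171) - 304183*303/1705 = -200503/17171 - 8378859/155 = -143904465854/2661505 ≈ -54069.)
-E = -1*(-143904465854/2661505) = 143904465854/2661505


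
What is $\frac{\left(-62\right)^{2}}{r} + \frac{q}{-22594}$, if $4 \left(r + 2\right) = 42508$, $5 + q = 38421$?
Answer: $- \frac{160659332}{120030625} \approx -1.3385$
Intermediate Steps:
$q = 38416$ ($q = -5 + 38421 = 38416$)
$r = 10625$ ($r = -2 + \frac{1}{4} \cdot 42508 = -2 + 10627 = 10625$)
$\frac{\left(-62\right)^{2}}{r} + \frac{q}{-22594} = \frac{\left(-62\right)^{2}}{10625} + \frac{38416}{-22594} = 3844 \cdot \frac{1}{10625} + 38416 \left(- \frac{1}{22594}\right) = \frac{3844}{10625} - \frac{19208}{11297} = - \frac{160659332}{120030625}$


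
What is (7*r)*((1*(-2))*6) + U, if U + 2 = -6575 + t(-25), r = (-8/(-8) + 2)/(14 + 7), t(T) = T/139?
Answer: -915896/139 ≈ -6589.2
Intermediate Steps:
t(T) = T/139 (t(T) = T*(1/139) = T/139)
r = ⅐ (r = (-8*(-⅛) + 2)/21 = (1 + 2)*(1/21) = 3*(1/21) = ⅐ ≈ 0.14286)
U = -914228/139 (U = -2 + (-6575 + (1/139)*(-25)) = -2 + (-6575 - 25/139) = -2 - 913950/139 = -914228/139 ≈ -6577.2)
(7*r)*((1*(-2))*6) + U = (7*(⅐))*((1*(-2))*6) - 914228/139 = 1*(-2*6) - 914228/139 = 1*(-12) - 914228/139 = -12 - 914228/139 = -915896/139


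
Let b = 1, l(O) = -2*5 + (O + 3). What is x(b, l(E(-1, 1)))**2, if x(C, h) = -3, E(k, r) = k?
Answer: 9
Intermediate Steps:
l(O) = -7 + O (l(O) = -10 + (3 + O) = -7 + O)
x(b, l(E(-1, 1)))**2 = (-3)**2 = 9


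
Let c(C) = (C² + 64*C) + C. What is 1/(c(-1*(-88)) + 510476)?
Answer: 1/523940 ≈ 1.9086e-6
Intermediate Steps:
c(C) = C² + 65*C
1/(c(-1*(-88)) + 510476) = 1/((-1*(-88))*(65 - 1*(-88)) + 510476) = 1/(88*(65 + 88) + 510476) = 1/(88*153 + 510476) = 1/(13464 + 510476) = 1/523940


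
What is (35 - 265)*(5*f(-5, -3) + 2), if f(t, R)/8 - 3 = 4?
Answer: -64860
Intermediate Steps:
f(t, R) = 56 (f(t, R) = 24 + 8*4 = 24 + 32 = 56)
(35 - 265)*(5*f(-5, -3) + 2) = (35 - 265)*(5*56 + 2) = -230*(280 + 2) = -230*282 = -64860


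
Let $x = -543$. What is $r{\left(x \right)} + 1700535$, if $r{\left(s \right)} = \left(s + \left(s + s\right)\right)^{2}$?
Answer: $4354176$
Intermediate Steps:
$r{\left(s \right)} = 9 s^{2}$ ($r{\left(s \right)} = \left(s + 2 s\right)^{2} = \left(3 s\right)^{2} = 9 s^{2}$)
$r{\left(x \right)} + 1700535 = 9 \left(-543\right)^{2} + 1700535 = 9 \cdot 294849 + 1700535 = 2653641 + 1700535 = 4354176$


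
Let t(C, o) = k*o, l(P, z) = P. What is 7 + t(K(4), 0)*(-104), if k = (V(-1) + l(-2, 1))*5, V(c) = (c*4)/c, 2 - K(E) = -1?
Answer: 7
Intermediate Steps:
K(E) = 3 (K(E) = 2 - 1*(-1) = 2 + 1 = 3)
V(c) = 4 (V(c) = (4*c)/c = 4)
k = 10 (k = (4 - 2)*5 = 2*5 = 10)
t(C, o) = 10*o
7 + t(K(4), 0)*(-104) = 7 + (10*0)*(-104) = 7 + 0*(-104) = 7 + 0 = 7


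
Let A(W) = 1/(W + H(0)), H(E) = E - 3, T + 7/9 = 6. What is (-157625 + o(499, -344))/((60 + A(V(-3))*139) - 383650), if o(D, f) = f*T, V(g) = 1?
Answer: 2869586/6905871 ≈ 0.41553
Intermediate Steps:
T = 47/9 (T = -7/9 + 6 = 47/9 ≈ 5.2222)
o(D, f) = 47*f/9 (o(D, f) = f*(47/9) = 47*f/9)
H(E) = -3 + E
A(W) = 1/(-3 + W) (A(W) = 1/(W + (-3 + 0)) = 1/(W - 3) = 1/(-3 + W))
(-157625 + o(499, -344))/((60 + A(V(-3))*139) - 383650) = (-157625 + (47/9)*(-344))/((60 + 139/(-3 + 1)) - 383650) = (-157625 - 16168/9)/((60 + 139/(-2)) - 383650) = -1434793/(9*((60 - ½*139) - 383650)) = -1434793/(9*((60 - 139/2) - 383650)) = -1434793/(9*(-19/2 - 383650)) = -1434793/(9*(-767319/2)) = -1434793/9*(-2/767319) = 2869586/6905871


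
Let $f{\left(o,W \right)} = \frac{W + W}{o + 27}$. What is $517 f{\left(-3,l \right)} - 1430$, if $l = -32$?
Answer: $- \frac{8426}{3} \approx -2808.7$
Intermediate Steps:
$f{\left(o,W \right)} = \frac{2 W}{27 + o}$
$517 f{\left(-3,l \right)} - 1430 = 517 \cdot 2 \left(-32\right) \frac{1}{27 - 3} - 1430 = 517 \cdot 2 \left(-32\right) \frac{1}{24} - 1430 = 517 \left(- \frac{8}{3}\right) - 1430 = - \frac{4136}{3} - 1430 = - \frac{8426}{3}$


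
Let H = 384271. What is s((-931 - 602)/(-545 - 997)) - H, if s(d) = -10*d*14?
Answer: -98793417/257 ≈ -3.8441e+5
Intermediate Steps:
s(d) = -140*d
s((-931 - 602)/(-545 - 997)) - H = -140*(-931 - 602)/(-545 - 997) - 1*384271 = -(-214620)/(-1542) - 384271 = -(-214620)*(-1)/1542 - 384271 = -140*511/514 - 384271 = -35770/257 - 384271 = -98793417/257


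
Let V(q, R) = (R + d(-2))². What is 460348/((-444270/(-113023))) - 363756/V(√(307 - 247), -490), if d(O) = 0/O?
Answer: 312305506657057/2666730675 ≈ 1.1711e+5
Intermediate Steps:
d(O) = 0
V(q, R) = R² (V(q, R) = (R + 0)² = R²)
460348/((-444270/(-113023))) - 363756/V(√(307 - 247), -490) = 460348/((-444270/(-113023))) - 363756/((-490)²) = 460348/((-444270*(-1/113023))) - 363756/240100 = 460348/(444270/113023) - 363756*1/240100 = 460348*(113023/444270) - 90939/60025 = 26014956002/222135 - 90939/60025 = 312305506657057/2666730675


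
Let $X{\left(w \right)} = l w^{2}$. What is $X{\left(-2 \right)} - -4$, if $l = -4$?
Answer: $-12$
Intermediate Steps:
$X{\left(w \right)} = - 4 w^{2}$
$X{\left(-2 \right)} - -4 = - 4 \left(-2\right)^{2} - -4 = \left(-4\right) 4 + 4 = -16 + 4 = -12$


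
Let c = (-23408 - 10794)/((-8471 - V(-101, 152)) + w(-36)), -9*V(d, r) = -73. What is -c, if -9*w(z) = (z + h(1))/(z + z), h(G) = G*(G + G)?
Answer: -11081448/2747249 ≈ -4.0337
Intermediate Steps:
h(G) = 2*G² (h(G) = G*(2*G) = 2*G²)
V(d, r) = 73/9 (V(d, r) = -⅑*(-73) = 73/9)
w(z) = -(2 + z)/(18*z) (w(z) = -(z + 2*1²)/(9*(z + z)) = -(z + 2*1)/(9*(2*z)) = -(z + 2)*1/(2*z)/9 = -(2 + z)*1/(2*z)/9 = -(2 + z)/(18*z))
c = 11081448/2747249 (c = (-23408 - 10794)/((-8471 - 1*73/9) + (1/18)*(-2 - 1*(-36))/(-36)) = -34202/((-8471 - 73/9) + (1/18)*(-1/36)*(-2 + 36)) = -34202/(-76312/9 + (1/18)*(-1/36)*34) = -34202/(-76312/9 - 17/324) = -34202/(-2747249/324) = -34202*(-324/2747249) = 11081448/2747249 ≈ 4.0337)
-c = -1*11081448/2747249 = -11081448/2747249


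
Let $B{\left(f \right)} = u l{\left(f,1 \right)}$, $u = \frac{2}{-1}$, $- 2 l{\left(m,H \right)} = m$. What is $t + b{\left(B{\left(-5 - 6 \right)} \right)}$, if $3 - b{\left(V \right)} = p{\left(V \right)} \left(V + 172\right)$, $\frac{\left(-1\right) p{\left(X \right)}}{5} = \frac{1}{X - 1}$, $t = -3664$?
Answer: $- \frac{44737}{12} \approx -3728.1$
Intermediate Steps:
$l{\left(m,H \right)} = - \frac{m}{2}$
$u = -2$ ($u = 2 \left(-1\right) = -2$)
$p{\left(X \right)} = - \frac{5}{-1 + X}$ ($p{\left(X \right)} = - \frac{5}{X - 1} = - \frac{5}{-1 + X}$)
$B{\left(f \right)} = f$ ($B{\left(f \right)} = - 2 \left(- \frac{f}{2}\right) = f$)
$b{\left(V \right)} = 3 + \frac{5 \left(172 + V\right)}{-1 + V}$ ($b{\left(V \right)} = 3 - - \frac{5}{-1 + V} \left(V + 172\right) = 3 - - \frac{5}{-1 + V} \left(172 + V\right) = 3 - - \frac{5 \left(172 + V\right)}{-1 + V} = 3 + \frac{5 \left(172 + V\right)}{-1 + V}$)
$t + b{\left(B{\left(-5 - 6 \right)} \right)} = -3664 + \frac{857 + 8 \left(-5 - 6\right)}{-1 - 11} = -3664 + \frac{857 + 8 \left(-11\right)}{-1 - 11} = -3664 + \frac{857 - 88}{-12} = -3664 - \frac{769}{12} = - \frac{44737}{12}$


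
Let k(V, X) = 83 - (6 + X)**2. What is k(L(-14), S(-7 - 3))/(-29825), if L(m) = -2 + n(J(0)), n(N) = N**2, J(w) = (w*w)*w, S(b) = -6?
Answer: -83/29825 ≈ -0.0027829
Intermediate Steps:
J(w) = w**3 (J(w) = w**2*w = w**3)
L(m) = -2 (L(m) = -2 + (0**3)**2 = -2 + 0**2 = -2 + 0 = -2)
k(L(-14), S(-7 - 3))/(-29825) = (83 - (6 - 6)**2)/(-29825) = (83 - 1*0**2)*(-1/29825) = (83 - 1*0)*(-1/29825) = (83 + 0)*(-1/29825) = 83*(-1/29825) = -83/29825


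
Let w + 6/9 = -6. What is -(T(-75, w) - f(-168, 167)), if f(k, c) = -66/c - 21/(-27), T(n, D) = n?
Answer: 113300/1503 ≈ 75.383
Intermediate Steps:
w = -20/3 (w = -2/3 - 6 = -20/3 ≈ -6.6667)
f(k, c) = 7/9 - 66/c (f(k, c) = -66/c - 21*(-1/27) = -66/c + 7/9 = 7/9 - 66/c)
-(T(-75, w) - f(-168, 167)) = -(-75 - (7/9 - 66/167)) = -(-75 - 1*575/1503) = -(-75 - 575/1503) = -1*(-113300/1503) = 113300/1503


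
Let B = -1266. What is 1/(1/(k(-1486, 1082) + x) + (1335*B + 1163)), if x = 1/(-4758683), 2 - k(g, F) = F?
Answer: -5139377641/8680136453392710 ≈ -5.9208e-7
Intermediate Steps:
k(g, F) = 2 - F
x = -1/4758683 ≈ -2.1014e-7
1/(1/(k(-1486, 1082) + x) + (1335*B + 1163)) = 1/(1/((2 - 1*1082) - 1/4758683) + (1335*(-1266) + 1163)) = 1/(1/((2 - 1082) - 1/4758683) + (-1690110 + 1163)) = 1/(1/(-1080 - 1/4758683) - 1688947) = 1/(1/(-5139377641/4758683) - 1688947) = 1/(-4758683/5139377641 - 1688947) = 1/(-8680136453392710/5139377641) = -5139377641/8680136453392710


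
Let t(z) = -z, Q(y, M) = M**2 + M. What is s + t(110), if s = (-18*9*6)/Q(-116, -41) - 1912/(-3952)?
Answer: -5575363/50635 ≈ -110.11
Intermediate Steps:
Q(y, M) = M + M**2
s = -5513/50635 (s = (-18*9*6)/((-41*(1 - 41))) - 1912/(-3952) = (-162*6)/((-41*(-40))) - 1912*(-1/3952) = -972/1640 + 239/494 = -972*1/1640 + 239/494 = -243/410 + 239/494 = -5513/50635 ≈ -0.10888)
s + t(110) = -5513/50635 - 1*110 = -5513/50635 - 110 = -5575363/50635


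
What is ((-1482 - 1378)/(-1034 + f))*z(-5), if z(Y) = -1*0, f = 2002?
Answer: 0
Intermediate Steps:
z(Y) = 0
((-1482 - 1378)/(-1034 + f))*z(-5) = ((-1482 - 1378)/(-1034 + 2002))*0 = -2860/968*0 = -2860*1/968*0 = -65/22*0 = 0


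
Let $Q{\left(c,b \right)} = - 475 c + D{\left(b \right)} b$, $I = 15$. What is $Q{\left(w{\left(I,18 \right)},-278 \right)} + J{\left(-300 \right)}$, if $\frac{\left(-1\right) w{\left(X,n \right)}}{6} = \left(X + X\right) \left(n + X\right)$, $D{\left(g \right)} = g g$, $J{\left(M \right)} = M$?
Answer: $-18663752$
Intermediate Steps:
$D{\left(g \right)} = g^{2}$
$w{\left(X,n \right)} = - 12 X \left(X + n\right)$ ($w{\left(X,n \right)} = - 6 \left(X + X\right) \left(n + X\right) = - 6 \cdot 2 X \left(X + n\right) = - 12 X \left(X + n\right)$)
$Q{\left(c,b \right)} = b^{3} - 475 c$ ($Q{\left(c,b \right)} = - 475 c + b^{2} b = - 475 c + b^{3} = b^{3} - 475 c$)
$Q{\left(w{\left(I,18 \right)},-278 \right)} + J{\left(-300 \right)} = \left(\left(-278\right)^{3} - 475 \left(\left(-12\right) 15 \left(15 + 18\right)\right)\right) - 300 = \left(-21484952 - 475 \left(\left(-12\right) 15 \cdot 33\right)\right) - 300 = \left(-21484952 - -2821500\right) - 300 = \left(-21484952 + 2821500\right) - 300 = -18663452 - 300 = -18663752$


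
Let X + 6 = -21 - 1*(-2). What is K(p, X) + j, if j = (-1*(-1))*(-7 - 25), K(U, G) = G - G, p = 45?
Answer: -32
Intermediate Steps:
X = -25 (X = -6 + (-21 - 1*(-2)) = -6 + (-21 + 2) = -6 - 19 = -25)
K(U, G) = 0
j = -32 (j = 1*(-32) = -32)
K(p, X) + j = 0 - 32 = -32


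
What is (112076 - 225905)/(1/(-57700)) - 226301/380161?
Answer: 2496872091034999/380161 ≈ 6.5679e+9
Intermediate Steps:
(112076 - 225905)/(1/(-57700)) - 226301/380161 = -113829/(-1/57700) - 226301*1/380161 = -113829*(-57700) - 226301/380161 = 6567933300 - 226301/380161 = 2496872091034999/380161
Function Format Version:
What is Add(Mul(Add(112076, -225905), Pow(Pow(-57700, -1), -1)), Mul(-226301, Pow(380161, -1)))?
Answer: Rational(2496872091034999, 380161) ≈ 6.5679e+9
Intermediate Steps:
Add(Mul(Add(112076, -225905), Pow(Pow(-57700, -1), -1)), Mul(-226301, Pow(380161, -1))) = Add(Mul(-113829, Pow(Rational(-1, 57700), -1)), Mul(-226301, Rational(1, 380161))) = Add(Mul(-113829, -57700), Rational(-226301, 380161)) = Add(6567933300, Rational(-226301, 380161)) = Rational(2496872091034999, 380161)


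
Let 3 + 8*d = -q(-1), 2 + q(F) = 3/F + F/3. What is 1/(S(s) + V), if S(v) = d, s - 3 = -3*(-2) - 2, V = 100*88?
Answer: 24/211207 ≈ 0.00011363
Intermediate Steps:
q(F) = -2 + 3/F + F/3 (q(F) = -2 + (3/F + F/3) = -2 + 3/F + F/3)
V = 8800
s = 7 (s = 3 + (-3*(-2) - 2) = 3 + (6 - 2) = 3 + 4 = 7)
d = 7/24 (d = -3/8 + (-(-2 + 3/(-1) + (1/3)*(-1)))/8 = -3/8 + (-(-2 + 3*(-1) - 1/3))/8 = -3/8 + (-(-2 - 3 - 1/3))/8 = -3/8 + (-1*(-16/3))/8 = -3/8 + (1/8)*(16/3) = -3/8 + 2/3 = 7/24 ≈ 0.29167)
S(v) = 7/24
1/(S(s) + V) = 1/(7/24 + 8800) = 1/(211207/24) = 24/211207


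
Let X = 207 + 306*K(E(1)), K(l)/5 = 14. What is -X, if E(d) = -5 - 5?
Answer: -21627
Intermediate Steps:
E(d) = -10
K(l) = 70 (K(l) = 5*14 = 70)
X = 21627 (X = 207 + 306*70 = 207 + 21420 = 21627)
-X = -1*21627 = -21627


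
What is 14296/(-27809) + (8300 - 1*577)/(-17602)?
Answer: -466407099/489494018 ≈ -0.95284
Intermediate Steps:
14296/(-27809) + (8300 - 1*577)/(-17602) = 14296*(-1/27809) + (8300 - 577)*(-1/17602) = -14296/27809 + 7723*(-1/17602) = -14296/27809 - 7723/17602 = -466407099/489494018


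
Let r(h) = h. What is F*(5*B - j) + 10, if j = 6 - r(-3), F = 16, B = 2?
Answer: 26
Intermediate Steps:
j = 9 (j = 6 - 1*(-3) = 6 + 3 = 9)
F*(5*B - j) + 10 = 16*(5*2 - 1*9) + 10 = 16*(10 - 9) + 10 = 16*1 + 10 = 16 + 10 = 26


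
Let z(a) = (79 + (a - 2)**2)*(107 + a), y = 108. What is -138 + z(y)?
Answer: 2432587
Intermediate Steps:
z(a) = (79 + (-2 + a)**2)*(107 + a)
-138 + z(y) = -138 + (8881 + 108**3 - 345*108 + 103*108**2) = -138 + (8881 + 1259712 - 37260 + 103*11664) = -138 + (8881 + 1259712 - 37260 + 1201392) = -138 + 2432725 = 2432587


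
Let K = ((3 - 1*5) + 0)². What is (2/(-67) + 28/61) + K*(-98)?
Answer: -1600350/4087 ≈ -391.57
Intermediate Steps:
K = 4 (K = ((3 - 5) + 0)² = (-2 + 0)² = (-2)² = 4)
(2/(-67) + 28/61) + K*(-98) = (2/(-67) + 28/61) + 4*(-98) = (2*(-1/67) + 28*(1/61)) - 392 = (-2/67 + 28/61) - 392 = 1754/4087 - 392 = -1600350/4087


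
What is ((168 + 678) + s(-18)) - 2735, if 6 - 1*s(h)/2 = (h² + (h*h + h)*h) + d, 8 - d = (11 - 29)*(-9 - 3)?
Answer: 8907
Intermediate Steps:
d = -208 (d = 8 - (11 - 29)*(-9 - 3) = 8 - (-18)*(-12) = 8 - 1*216 = 8 - 216 = -208)
s(h) = 428 - 2*h² - 2*h*(h + h²) (s(h) = 12 - 2*((h² + (h*h + h)*h) - 208) = 12 - 2*((h² + (h² + h)*h) - 208) = 12 - 2*((h² + (h + h²)*h) - 208) = 12 - 2*((h² + h*(h + h²)) - 208) = 12 - 2*(-208 + h² + h*(h + h²)) = 12 + (416 - 2*h² - 2*h*(h + h²)) = 428 - 2*h² - 2*h*(h + h²))
((168 + 678) + s(-18)) - 2735 = ((168 + 678) + (428 - 4*(-18)² - 2*(-18)³)) - 2735 = (846 + (428 - 4*324 - 2*(-5832))) - 2735 = (846 + (428 - 1296 + 11664)) - 2735 = (846 + 10796) - 2735 = 11642 - 2735 = 8907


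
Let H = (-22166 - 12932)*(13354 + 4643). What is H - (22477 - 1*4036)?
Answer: -631677147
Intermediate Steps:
H = -631658706 (H = -35098*17997 = -631658706)
H - (22477 - 1*4036) = -631658706 - (22477 - 1*4036) = -631658706 - (22477 - 4036) = -631658706 - 1*18441 = -631658706 - 18441 = -631677147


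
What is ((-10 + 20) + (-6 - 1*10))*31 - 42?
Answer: -228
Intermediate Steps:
((-10 + 20) + (-6 - 1*10))*31 - 42 = (10 + (-6 - 10))*31 - 42 = (10 - 16)*31 - 42 = -6*31 - 42 = -186 - 42 = -228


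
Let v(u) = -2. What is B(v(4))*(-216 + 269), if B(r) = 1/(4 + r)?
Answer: 53/2 ≈ 26.500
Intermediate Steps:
B(v(4))*(-216 + 269) = (-216 + 269)/(4 - 2) = 53/2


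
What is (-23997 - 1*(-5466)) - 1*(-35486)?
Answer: 16955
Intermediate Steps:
(-23997 - 1*(-5466)) - 1*(-35486) = (-23997 + 5466) + 35486 = -18531 + 35486 = 16955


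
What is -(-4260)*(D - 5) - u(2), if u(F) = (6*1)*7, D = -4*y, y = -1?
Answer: -4302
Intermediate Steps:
D = 4 (D = -4*(-1) = 4)
u(F) = 42 (u(F) = 6*7 = 42)
-(-4260)*(D - 5) - u(2) = -(-4260)*(4 - 5) - 1*42 = -(-4260)*(-1) - 42 = -355*12 - 42 = -4260 - 42 = -4302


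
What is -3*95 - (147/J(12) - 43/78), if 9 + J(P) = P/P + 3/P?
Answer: -641933/2418 ≈ -265.48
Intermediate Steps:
J(P) = -8 + 3/P (J(P) = -9 + (P/P + 3/P) = -9 + (1 + 3/P) = -8 + 3/P)
-3*95 - (147/J(12) - 43/78) = -3*95 - (147/(-8 + 3/12) - 43/78) = -285 - (147/(-8 + 3*(1/12)) - 43*1/78) = -285 - (147/(-8 + 1/4) - 43/78) = -285 - (147/(-31/4) - 43/78) = -285 - (147*(-4/31) - 43/78) = -285 - (-588/31 - 43/78) = -285 - 1*(-47197/2418) = -285 + 47197/2418 = -641933/2418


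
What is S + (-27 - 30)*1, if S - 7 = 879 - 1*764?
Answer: 65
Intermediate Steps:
S = 122 (S = 7 + (879 - 1*764) = 7 + (879 - 764) = 7 + 115 = 122)
S + (-27 - 30)*1 = 122 + (-27 - 30)*1 = 122 - 57*1 = 122 - 57 = 65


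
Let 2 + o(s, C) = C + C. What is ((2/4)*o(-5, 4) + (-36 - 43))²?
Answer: 5776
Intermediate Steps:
o(s, C) = -2 + 2*C (o(s, C) = -2 + (C + C) = -2 + 2*C)
((2/4)*o(-5, 4) + (-36 - 43))² = ((2/4)*(-2 + 2*4) + (-36 - 43))² = ((2*(¼))*(-2 + 8) - 79)² = ((½)*6 - 79)² = (3 - 79)² = (-76)² = 5776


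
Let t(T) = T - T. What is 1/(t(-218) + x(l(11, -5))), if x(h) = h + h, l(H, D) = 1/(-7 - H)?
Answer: -9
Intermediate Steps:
t(T) = 0
x(h) = 2*h
1/(t(-218) + x(l(11, -5))) = 1/(0 + 2*(-1/(7 + 11))) = 1/(0 + 2*(-1/18)) = 1/(0 - ⅑) = 1/(-⅑) = -9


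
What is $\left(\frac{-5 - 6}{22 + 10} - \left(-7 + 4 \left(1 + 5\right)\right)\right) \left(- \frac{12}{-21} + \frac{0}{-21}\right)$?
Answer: $- \frac{555}{56} \approx -9.9107$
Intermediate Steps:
$\left(\frac{-5 - 6}{22 + 10} - \left(-7 + 4 \left(1 + 5\right)\right)\right) \left(- \frac{12}{-21} + \frac{0}{-21}\right) = \left(\frac{-5 - 6}{32} + \left(\left(-4\right) 6 + 7\right)\right) \left(\left(-12\right) \left(- \frac{1}{21}\right) + 0 \left(- \frac{1}{21}\right)\right) = \left(\left(-11\right) \frac{1}{32} + \left(-24 + 7\right)\right) \left(\frac{4}{7} + 0\right) = \left(- \frac{11}{32} - 17\right) \frac{4}{7} = \left(- \frac{555}{32}\right) \frac{4}{7} = - \frac{555}{56}$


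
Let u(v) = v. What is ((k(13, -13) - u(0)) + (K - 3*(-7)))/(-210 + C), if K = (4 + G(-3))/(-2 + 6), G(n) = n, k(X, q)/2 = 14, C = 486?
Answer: 197/1104 ≈ 0.17844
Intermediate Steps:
k(X, q) = 28 (k(X, q) = 2*14 = 28)
K = ¼ (K = (4 - 3)/(-2 + 6) = 1/4 = 1*(¼) = ¼ ≈ 0.25000)
((k(13, -13) - u(0)) + (K - 3*(-7)))/(-210 + C) = ((28 - 1*0) + (¼ - 3*(-7)))/(-210 + 486) = ((28 + 0) + (¼ + 21))/276 = (28 + 85/4)*(1/276) = (197/4)*(1/276) = 197/1104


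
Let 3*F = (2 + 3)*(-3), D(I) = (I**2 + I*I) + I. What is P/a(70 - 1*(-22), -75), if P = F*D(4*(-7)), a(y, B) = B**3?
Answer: 308/16875 ≈ 0.018252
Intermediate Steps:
D(I) = I + 2*I**2 (D(I) = (I**2 + I**2) + I = 2*I**2 + I = I + 2*I**2)
F = -5 (F = ((2 + 3)*(-3))/3 = (5*(-3))/3 = (1/3)*(-15) = -5)
P = -7700 (P = -5*4*(-7)*(1 + 2*(4*(-7))) = -(-140)*(1 + 2*(-28)) = -(-140)*(1 - 56) = -(-140)*(-55) = -5*1540 = -7700)
P/a(70 - 1*(-22), -75) = -7700/((-75)**3) = -7700/(-421875) = -7700*(-1/421875) = 308/16875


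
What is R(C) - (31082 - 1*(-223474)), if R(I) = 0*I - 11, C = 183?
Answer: -254567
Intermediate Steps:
R(I) = -11 (R(I) = 0 - 11 = -11)
R(C) - (31082 - 1*(-223474)) = -11 - (31082 - 1*(-223474)) = -11 - (31082 + 223474) = -11 - 1*254556 = -11 - 254556 = -254567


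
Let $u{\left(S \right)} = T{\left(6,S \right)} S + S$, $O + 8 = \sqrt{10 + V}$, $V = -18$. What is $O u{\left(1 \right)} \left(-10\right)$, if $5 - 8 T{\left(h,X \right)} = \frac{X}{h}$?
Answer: $\frac{385}{3} - \frac{385 i \sqrt{2}}{12} \approx 128.33 - 45.373 i$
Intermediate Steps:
$T{\left(h,X \right)} = \frac{5}{8} - \frac{X}{8 h}$ ($T{\left(h,X \right)} = \frac{5}{8} - \frac{X \frac{1}{h}}{8} = \frac{5}{8} - \frac{X}{8 h}$)
$O = -8 + 2 i \sqrt{2}$ ($O = -8 + \sqrt{10 - 18} = -8 + \sqrt{-8} = -8 + 2 i \sqrt{2} \approx -8.0 + 2.8284 i$)
$u{\left(S \right)} = S + S \left(\frac{5}{8} - \frac{S}{48}\right)$ ($u{\left(S \right)} = \frac{- S + 5 \cdot 6}{8 \cdot 6} S + S = \frac{1}{8} \cdot \frac{1}{6} \left(- S + 30\right) S + S = \frac{1}{8} \cdot \frac{1}{6} \left(30 - S\right) S + S = \left(\frac{5}{8} - \frac{S}{48}\right) S + S = S \left(\frac{5}{8} - \frac{S}{48}\right) + S = S + S \left(\frac{5}{8} - \frac{S}{48}\right)$)
$O u{\left(1 \right)} \left(-10\right) = \left(-8 + 2 i \sqrt{2}\right) \frac{1}{48} \cdot 1 \left(78 - 1\right) \left(-10\right) = \left(-8 + 2 i \sqrt{2}\right) \frac{1}{48} \cdot 1 \cdot 77 \left(-10\right) = \left(-8 + 2 i \sqrt{2}\right) \frac{77}{48} \left(-10\right) = \left(- \frac{77}{6} + \frac{77 i \sqrt{2}}{24}\right) \left(-10\right) = \frac{385}{3} - \frac{385 i \sqrt{2}}{12}$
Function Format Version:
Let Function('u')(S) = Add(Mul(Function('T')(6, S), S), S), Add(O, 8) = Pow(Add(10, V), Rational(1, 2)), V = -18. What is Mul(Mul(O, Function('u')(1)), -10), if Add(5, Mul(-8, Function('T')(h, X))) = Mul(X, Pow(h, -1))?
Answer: Add(Rational(385, 3), Mul(Rational(-385, 12), I, Pow(2, Rational(1, 2)))) ≈ Add(128.33, Mul(-45.373, I))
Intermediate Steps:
Function('T')(h, X) = Add(Rational(5, 8), Mul(Rational(-1, 8), X, Pow(h, -1))) (Function('T')(h, X) = Add(Rational(5, 8), Mul(Rational(-1, 8), Mul(X, Pow(h, -1)))) = Add(Rational(5, 8), Mul(Rational(-1, 8), X, Pow(h, -1))))
O = Add(-8, Mul(2, I, Pow(2, Rational(1, 2)))) (O = Add(-8, Pow(Add(10, -18), Rational(1, 2))) = Add(-8, Pow(-8, Rational(1, 2))) = Add(-8, Mul(2, I, Pow(2, Rational(1, 2)))) ≈ Add(-8.0000, Mul(2.8284, I)))
Function('u')(S) = Add(S, Mul(S, Add(Rational(5, 8), Mul(Rational(-1, 48), S)))) (Function('u')(S) = Add(Mul(Mul(Rational(1, 8), Pow(6, -1), Add(Mul(-1, S), Mul(5, 6))), S), S) = Add(Mul(Mul(Rational(1, 8), Rational(1, 6), Add(Mul(-1, S), 30)), S), S) = Add(Mul(Mul(Rational(1, 8), Rational(1, 6), Add(30, Mul(-1, S))), S), S) = Add(Mul(Add(Rational(5, 8), Mul(Rational(-1, 48), S)), S), S) = Add(Mul(S, Add(Rational(5, 8), Mul(Rational(-1, 48), S))), S) = Add(S, Mul(S, Add(Rational(5, 8), Mul(Rational(-1, 48), S)))))
Mul(Mul(O, Function('u')(1)), -10) = Mul(Mul(Add(-8, Mul(2, I, Pow(2, Rational(1, 2)))), Mul(Rational(1, 48), 1, Add(78, Mul(-1, 1)))), -10) = Mul(Mul(Add(-8, Mul(2, I, Pow(2, Rational(1, 2)))), Mul(Rational(1, 48), 1, Add(78, -1))), -10) = Mul(Mul(Add(-8, Mul(2, I, Pow(2, Rational(1, 2)))), Mul(Rational(1, 48), 1, 77)), -10) = Mul(Mul(Add(-8, Mul(2, I, Pow(2, Rational(1, 2)))), Rational(77, 48)), -10) = Mul(Add(Rational(-77, 6), Mul(Rational(77, 24), I, Pow(2, Rational(1, 2)))), -10) = Add(Rational(385, 3), Mul(Rational(-385, 12), I, Pow(2, Rational(1, 2))))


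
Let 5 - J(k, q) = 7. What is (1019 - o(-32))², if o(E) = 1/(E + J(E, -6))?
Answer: 1200414609/1156 ≈ 1.0384e+6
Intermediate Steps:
J(k, q) = -2 (J(k, q) = 5 - 1*7 = 5 - 7 = -2)
o(E) = 1/(-2 + E) (o(E) = 1/(E - 2) = 1/(-2 + E))
(1019 - o(-32))² = (1019 - 1/(-2 - 32))² = (1019 - 1/(-34))² = (1019 - 1*(-1/34))² = (1019 + 1/34)² = (34647/34)² = 1200414609/1156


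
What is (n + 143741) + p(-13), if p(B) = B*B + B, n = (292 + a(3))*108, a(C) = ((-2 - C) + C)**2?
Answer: 175865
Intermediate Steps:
a(C) = 4 (a(C) = (-2)**2 = 4)
n = 31968 (n = (292 + 4)*108 = 296*108 = 31968)
p(B) = B + B**2 (p(B) = B**2 + B = B + B**2)
(n + 143741) + p(-13) = (31968 + 143741) - 13*(1 - 13) = 175709 - 13*(-12) = 175709 + 156 = 175865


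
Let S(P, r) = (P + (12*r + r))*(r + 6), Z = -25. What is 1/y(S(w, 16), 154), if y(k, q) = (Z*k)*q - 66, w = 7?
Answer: -1/18210566 ≈ -5.4913e-8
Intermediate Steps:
S(P, r) = (6 + r)*(P + 13*r) (S(P, r) = (P + 13*r)*(6 + r) = (6 + r)*(P + 13*r))
y(k, q) = -66 - 25*k*q (y(k, q) = (-25*k)*q - 66 = -25*k*q - 66 = -66 - 25*k*q)
1/y(S(w, 16), 154) = 1/(-66 - 25*(6*7 + 13*16² + 78*16 + 7*16)*154) = 1/(-66 - 25*(42 + 13*256 + 1248 + 112)*154) = 1/(-66 - 25*(42 + 3328 + 1248 + 112)*154) = 1/(-66 - 25*4730*154) = 1/(-66 - 18210500) = 1/(-18210566) = -1/18210566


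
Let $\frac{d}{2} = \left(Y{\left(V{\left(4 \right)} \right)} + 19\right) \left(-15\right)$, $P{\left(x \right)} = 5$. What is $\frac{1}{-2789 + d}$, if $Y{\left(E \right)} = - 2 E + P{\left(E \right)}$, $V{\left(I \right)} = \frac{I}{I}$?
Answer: $- \frac{1}{3449} \approx -0.00028994$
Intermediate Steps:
$V{\left(I \right)} = 1$
$Y{\left(E \right)} = 5 - 2 E$ ($Y{\left(E \right)} = - 2 E + 5 = 5 - 2 E$)
$d = -660$ ($d = 2 \left(\left(5 - 2\right) + 19\right) \left(-15\right) = 2 \left(3 + 19\right) \left(-15\right) = 2 \cdot 22 \left(-15\right) = 2 \left(-330\right) = -660$)
$\frac{1}{-2789 + d} = \frac{1}{-2789 - 660} = \frac{1}{-3449} = - \frac{1}{3449}$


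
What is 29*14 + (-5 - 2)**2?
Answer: 455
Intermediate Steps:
29*14 + (-5 - 2)**2 = 406 + (-7)**2 = 406 + 49 = 455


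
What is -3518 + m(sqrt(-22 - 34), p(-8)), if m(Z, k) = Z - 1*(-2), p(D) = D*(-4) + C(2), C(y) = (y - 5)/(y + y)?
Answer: -3516 + 2*I*sqrt(14) ≈ -3516.0 + 7.4833*I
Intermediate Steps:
C(y) = (-5 + y)/(2*y) (C(y) = (-5 + y)/((2*y)) = (-5 + y)*(1/(2*y)) = (-5 + y)/(2*y))
p(D) = -3/4 - 4*D (p(D) = D*(-4) + (1/2)*(-5 + 2)/2 = -4*D + (1/2)*(1/2)*(-3) = -4*D - 3/4 = -3/4 - 4*D)
m(Z, k) = 2 + Z (m(Z, k) = Z + 2 = 2 + Z)
-3518 + m(sqrt(-22 - 34), p(-8)) = -3518 + (2 + sqrt(-22 - 34)) = -3518 + (2 + sqrt(-56)) = -3518 + (2 + 2*I*sqrt(14)) = -3516 + 2*I*sqrt(14)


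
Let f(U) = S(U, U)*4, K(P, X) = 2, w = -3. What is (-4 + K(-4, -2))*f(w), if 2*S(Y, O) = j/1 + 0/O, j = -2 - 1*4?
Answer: 24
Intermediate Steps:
j = -6 (j = -2 - 4 = -6)
S(Y, O) = -3 (S(Y, O) = (-6/1 + 0/O)/2 = (-6*1 + 0)/2 = (-6 + 0)/2 = (½)*(-6) = -3)
f(U) = -12 (f(U) = -3*4 = -12)
(-4 + K(-4, -2))*f(w) = (-4 + 2)*(-12) = -2*(-12) = 24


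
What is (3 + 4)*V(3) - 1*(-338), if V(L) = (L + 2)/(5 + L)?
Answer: 2739/8 ≈ 342.38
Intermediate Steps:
V(L) = (2 + L)/(5 + L)
(3 + 4)*V(3) - 1*(-338) = (3 + 4)*((2 + 3)/(5 + 3)) - 1*(-338) = 7*(5/8) + 338 = 35/8 + 338 = 2739/8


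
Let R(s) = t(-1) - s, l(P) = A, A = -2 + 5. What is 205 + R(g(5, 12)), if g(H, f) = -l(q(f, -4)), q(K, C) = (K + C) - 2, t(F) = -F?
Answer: 209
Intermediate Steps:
q(K, C) = -2 + C + K (q(K, C) = (C + K) - 2 = -2 + C + K)
A = 3
l(P) = 3
g(H, f) = -3 (g(H, f) = -1*3 = -3)
R(s) = 1 - s (R(s) = -1*(-1) - s = 1 - s)
205 + R(g(5, 12)) = 205 + (1 - 1*(-3)) = 205 + (1 + 3) = 205 + 4 = 209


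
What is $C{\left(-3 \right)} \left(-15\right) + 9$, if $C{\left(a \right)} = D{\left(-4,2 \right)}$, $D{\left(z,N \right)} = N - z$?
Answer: $-81$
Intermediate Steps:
$C{\left(a \right)} = 6$ ($C{\left(a \right)} = 2 - -4 = 2 + 4 = 6$)
$C{\left(-3 \right)} \left(-15\right) + 9 = 6 \left(-15\right) + 9 = -90 + 9 = -81$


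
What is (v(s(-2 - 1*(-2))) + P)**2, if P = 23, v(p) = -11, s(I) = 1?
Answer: 144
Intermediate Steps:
(v(s(-2 - 1*(-2))) + P)**2 = (-11 + 23)**2 = 12**2 = 144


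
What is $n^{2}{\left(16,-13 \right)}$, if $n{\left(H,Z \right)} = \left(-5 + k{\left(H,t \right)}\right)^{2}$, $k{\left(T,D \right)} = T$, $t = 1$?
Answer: $14641$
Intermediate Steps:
$n{\left(H,Z \right)} = \left(-5 + H\right)^{2}$
$n^{2}{\left(16,-13 \right)} = \left(\left(-5 + 16\right)^{2}\right)^{2} = \left(11^{2}\right)^{2} = 121^{2} = 14641$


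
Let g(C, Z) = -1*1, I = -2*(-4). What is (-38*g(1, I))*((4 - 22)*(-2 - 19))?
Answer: 14364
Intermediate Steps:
I = 8
g(C, Z) = -1
(-38*g(1, I))*((4 - 22)*(-2 - 19)) = (-38*(-1))*((4 - 22)*(-2 - 19)) = 38*(-18*(-21)) = 38*378 = 14364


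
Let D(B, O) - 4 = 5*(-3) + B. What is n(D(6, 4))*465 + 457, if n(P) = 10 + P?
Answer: 2782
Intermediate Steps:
D(B, O) = -11 + B (D(B, O) = 4 + (5*(-3) + B) = 4 + (-15 + B) = -11 + B)
n(D(6, 4))*465 + 457 = (10 + (-11 + 6))*465 + 457 = (10 - 5)*465 + 457 = 5*465 + 457 = 2325 + 457 = 2782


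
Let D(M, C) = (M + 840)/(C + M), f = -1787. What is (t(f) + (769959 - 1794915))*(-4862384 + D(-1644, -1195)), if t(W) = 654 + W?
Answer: 14164447947028108/2839 ≈ 4.9892e+12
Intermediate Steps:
D(M, C) = (840 + M)/(C + M)
(t(f) + (769959 - 1794915))*(-4862384 + D(-1644, -1195)) = ((654 - 1787) + (769959 - 1794915))*(-4862384 + (840 - 1644)/(-1195 - 1644)) = (-1133 - 1024956)*(-4862384 - 804/(-2839)) = -1026089*(-4862384 - 1/2839*(-804)) = -1026089*(-4862384 + 804/2839) = -1026089*(-13804307372/2839) = 14164447947028108/2839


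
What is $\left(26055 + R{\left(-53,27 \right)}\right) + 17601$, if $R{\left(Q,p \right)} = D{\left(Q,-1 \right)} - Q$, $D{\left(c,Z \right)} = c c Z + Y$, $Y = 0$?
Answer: $40900$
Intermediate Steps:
$D{\left(c,Z \right)} = Z c^{2}$ ($D{\left(c,Z \right)} = c c Z + 0 = c^{2} Z + 0 = Z c^{2} + 0 = Z c^{2}$)
$R{\left(Q,p \right)} = - Q - Q^{2}$ ($R{\left(Q,p \right)} = - Q^{2} - Q = - Q - Q^{2}$)
$\left(26055 + R{\left(-53,27 \right)}\right) + 17601 = \left(26055 - 53 \left(-1 - -53\right)\right) + 17601 = \left(26055 - 53 \left(-1 + 53\right)\right) + 17601 = \left(26055 - 2756\right) + 17601 = 23299 + 17601 = 40900$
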